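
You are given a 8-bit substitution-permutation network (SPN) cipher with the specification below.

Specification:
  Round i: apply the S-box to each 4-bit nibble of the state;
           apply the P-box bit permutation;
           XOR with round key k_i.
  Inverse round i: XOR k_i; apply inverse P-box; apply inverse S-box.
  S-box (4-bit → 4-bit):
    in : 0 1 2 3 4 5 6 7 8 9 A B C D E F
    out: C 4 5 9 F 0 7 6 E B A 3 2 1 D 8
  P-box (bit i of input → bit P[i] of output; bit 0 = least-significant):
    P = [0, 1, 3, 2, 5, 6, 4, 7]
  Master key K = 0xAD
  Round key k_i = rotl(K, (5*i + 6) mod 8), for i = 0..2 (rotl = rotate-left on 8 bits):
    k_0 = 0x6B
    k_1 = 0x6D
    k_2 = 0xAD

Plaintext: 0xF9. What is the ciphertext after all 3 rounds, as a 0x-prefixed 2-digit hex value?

s_0 = plaintext = 0xF9
s_1 = Round(s_0, k_0) = 0xEC
s_2 = Round(s_1, k_1) = 0xDF
s_3 = Round(s_2, k_2) = 0x89

0x89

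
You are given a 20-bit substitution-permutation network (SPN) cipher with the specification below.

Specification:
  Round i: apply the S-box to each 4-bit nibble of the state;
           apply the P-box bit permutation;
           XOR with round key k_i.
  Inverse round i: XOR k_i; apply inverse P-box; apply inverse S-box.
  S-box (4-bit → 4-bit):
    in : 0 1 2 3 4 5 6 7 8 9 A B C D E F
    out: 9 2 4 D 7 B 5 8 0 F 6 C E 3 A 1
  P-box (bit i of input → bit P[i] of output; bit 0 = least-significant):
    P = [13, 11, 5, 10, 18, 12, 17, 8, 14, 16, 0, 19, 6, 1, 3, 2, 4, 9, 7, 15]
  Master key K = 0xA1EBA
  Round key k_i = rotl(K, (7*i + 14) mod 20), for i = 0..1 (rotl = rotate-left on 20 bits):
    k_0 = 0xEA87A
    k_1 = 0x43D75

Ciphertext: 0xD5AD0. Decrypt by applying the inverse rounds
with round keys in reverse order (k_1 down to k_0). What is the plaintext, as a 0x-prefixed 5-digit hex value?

s_0 = ciphertext = 0xD5AD0
s_1 = InvRound(s_0, k_1) = 0xA7973
s_2 = InvRound(s_1, k_0) = 0x72658

0x72658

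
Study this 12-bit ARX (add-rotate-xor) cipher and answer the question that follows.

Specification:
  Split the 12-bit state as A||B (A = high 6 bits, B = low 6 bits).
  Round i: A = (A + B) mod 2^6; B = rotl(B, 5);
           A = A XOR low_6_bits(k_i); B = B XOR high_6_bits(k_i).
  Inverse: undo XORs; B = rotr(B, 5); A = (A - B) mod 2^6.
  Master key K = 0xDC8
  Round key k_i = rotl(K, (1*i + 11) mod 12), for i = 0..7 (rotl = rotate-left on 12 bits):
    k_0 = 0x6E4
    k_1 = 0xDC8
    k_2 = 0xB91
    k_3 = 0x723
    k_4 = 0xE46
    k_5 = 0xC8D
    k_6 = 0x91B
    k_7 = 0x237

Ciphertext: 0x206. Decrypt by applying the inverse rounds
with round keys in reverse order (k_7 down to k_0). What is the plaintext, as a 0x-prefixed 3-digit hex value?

s_0 = ciphertext = 0x206
s_1 = InvRound(s_0, k_7) = 0x8DC
s_2 = InvRound(s_1, k_6) = 0x1F1
s_3 = InvRound(s_2, k_5) = 0x106
s_4 = InvRound(s_3, k_4) = 0x0FF
s_5 = InvRound(s_4, k_3) = 0x647
s_6 = InvRound(s_5, k_2) = 0xD53
s_7 = InvRound(s_6, k_1) = 0xD09
s_8 = InvRound(s_7, k_0) = 0xB24

0xB24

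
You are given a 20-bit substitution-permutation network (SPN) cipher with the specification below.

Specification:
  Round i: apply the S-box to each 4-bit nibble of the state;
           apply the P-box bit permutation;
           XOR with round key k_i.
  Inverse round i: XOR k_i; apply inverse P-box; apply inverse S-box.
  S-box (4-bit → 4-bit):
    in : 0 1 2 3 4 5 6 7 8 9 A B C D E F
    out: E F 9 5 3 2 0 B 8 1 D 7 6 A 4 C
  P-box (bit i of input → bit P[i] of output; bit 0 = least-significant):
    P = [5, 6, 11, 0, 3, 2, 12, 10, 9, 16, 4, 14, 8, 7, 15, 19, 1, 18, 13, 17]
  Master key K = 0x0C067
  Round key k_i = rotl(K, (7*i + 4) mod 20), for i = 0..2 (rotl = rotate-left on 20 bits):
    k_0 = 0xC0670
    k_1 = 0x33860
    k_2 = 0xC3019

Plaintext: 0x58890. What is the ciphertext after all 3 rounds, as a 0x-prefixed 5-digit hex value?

0x0B69C

s_0 = plaintext = 0x58890
s_1 = Round(s_0, k_0) = 0x04E39
s_2 = Round(s_1, k_1) = 0x509D8
s_3 = Round(s_2, k_2) = 0x0B69C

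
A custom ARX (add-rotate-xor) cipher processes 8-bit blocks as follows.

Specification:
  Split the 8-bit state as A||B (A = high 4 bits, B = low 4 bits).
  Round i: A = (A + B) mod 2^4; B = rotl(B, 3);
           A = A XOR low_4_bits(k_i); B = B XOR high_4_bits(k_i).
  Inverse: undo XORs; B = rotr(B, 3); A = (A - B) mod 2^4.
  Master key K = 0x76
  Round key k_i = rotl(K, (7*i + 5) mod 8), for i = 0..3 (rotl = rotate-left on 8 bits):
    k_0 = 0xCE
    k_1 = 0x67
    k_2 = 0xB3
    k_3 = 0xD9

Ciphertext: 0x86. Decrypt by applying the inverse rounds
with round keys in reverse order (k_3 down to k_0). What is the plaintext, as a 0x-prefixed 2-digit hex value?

s_0 = ciphertext = 0x86
s_1 = InvRound(s_0, k_3) = 0xA7
s_2 = InvRound(s_1, k_2) = 0x09
s_3 = InvRound(s_2, k_1) = 0x8F
s_4 = InvRound(s_3, k_0) = 0x06

0x06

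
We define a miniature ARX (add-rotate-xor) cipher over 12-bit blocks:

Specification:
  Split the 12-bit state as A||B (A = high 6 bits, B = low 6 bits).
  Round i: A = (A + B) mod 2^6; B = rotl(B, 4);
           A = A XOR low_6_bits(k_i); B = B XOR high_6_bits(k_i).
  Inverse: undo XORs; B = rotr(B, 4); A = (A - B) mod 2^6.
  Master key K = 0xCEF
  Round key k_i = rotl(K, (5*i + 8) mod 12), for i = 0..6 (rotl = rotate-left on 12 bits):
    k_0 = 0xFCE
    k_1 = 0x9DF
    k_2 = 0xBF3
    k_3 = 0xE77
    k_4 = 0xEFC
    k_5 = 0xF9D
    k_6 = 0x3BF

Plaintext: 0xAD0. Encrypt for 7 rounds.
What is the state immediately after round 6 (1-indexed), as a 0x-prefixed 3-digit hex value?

0x15E

s_0 = plaintext = 0xAD0
s_1 = Round(s_0, k_0) = 0xD7B
s_2 = Round(s_1, k_1) = 0xBD9
s_3 = Round(s_2, k_2) = 0xEF9
s_4 = Round(s_3, k_3) = 0x0E7
s_5 = Round(s_4, k_4) = 0x582
s_6 = Round(s_5, k_5) = 0x15E
s_7 = Round(s_6, k_6) = 0x729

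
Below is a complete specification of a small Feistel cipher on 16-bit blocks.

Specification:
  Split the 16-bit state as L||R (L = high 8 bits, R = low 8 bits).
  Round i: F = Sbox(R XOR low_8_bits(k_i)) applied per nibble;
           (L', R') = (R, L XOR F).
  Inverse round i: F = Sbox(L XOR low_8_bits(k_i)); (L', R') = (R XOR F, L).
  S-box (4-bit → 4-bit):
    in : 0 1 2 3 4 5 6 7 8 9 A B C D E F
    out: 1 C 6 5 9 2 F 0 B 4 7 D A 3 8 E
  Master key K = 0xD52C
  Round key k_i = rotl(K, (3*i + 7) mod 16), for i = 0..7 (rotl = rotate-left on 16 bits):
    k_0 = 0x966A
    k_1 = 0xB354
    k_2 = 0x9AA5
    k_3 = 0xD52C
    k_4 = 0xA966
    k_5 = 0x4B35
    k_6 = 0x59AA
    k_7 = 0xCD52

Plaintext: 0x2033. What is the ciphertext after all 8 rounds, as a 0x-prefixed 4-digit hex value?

0xF9FA

s_0 = plaintext = 0x2033
s_1 = Round(s_0, k_0) = 0x3304
s_2 = Round(s_1, k_1) = 0x0412
s_3 = Round(s_2, k_2) = 0x12D4
s_4 = Round(s_3, k_3) = 0xD4F9
s_5 = Round(s_4, k_4) = 0xF99A
s_6 = Round(s_5, k_5) = 0x9A87
s_7 = Round(s_6, k_6) = 0x87F9
s_8 = Round(s_7, k_7) = 0xF9FA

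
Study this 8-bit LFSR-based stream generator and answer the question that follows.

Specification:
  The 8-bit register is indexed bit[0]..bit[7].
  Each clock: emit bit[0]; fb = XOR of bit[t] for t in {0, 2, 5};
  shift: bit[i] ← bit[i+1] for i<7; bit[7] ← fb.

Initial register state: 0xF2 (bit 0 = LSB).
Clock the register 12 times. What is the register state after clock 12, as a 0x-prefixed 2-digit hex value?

reg_0 = 0xF2
clock 1: out=0, reg = 0xF9
clock 2: out=1, reg = 0x7C
clock 3: out=0, reg = 0x3E
clock 4: out=0, reg = 0x1F
clock 5: out=1, reg = 0x0F
clock 6: out=1, reg = 0x07
clock 7: out=1, reg = 0x03
clock 8: out=1, reg = 0x81
clock 9: out=1, reg = 0xC0
clock 10: out=0, reg = 0x60
clock 11: out=0, reg = 0xB0
clock 12: out=0, reg = 0xD8

0xD8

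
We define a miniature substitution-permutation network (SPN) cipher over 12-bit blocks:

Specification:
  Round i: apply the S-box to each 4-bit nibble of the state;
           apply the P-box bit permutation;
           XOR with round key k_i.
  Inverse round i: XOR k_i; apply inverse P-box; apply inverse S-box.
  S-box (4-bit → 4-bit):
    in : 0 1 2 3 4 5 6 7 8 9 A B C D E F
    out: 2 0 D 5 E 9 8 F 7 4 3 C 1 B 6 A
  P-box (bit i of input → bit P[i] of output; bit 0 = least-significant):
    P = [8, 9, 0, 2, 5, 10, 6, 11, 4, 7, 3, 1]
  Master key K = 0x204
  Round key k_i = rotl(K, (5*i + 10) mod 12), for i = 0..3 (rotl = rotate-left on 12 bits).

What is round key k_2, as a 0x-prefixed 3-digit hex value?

0x420

K = 0x204
k_0 = rotl(K, (5*0+10) mod 12) = rotl(K, 10) = 0x081
k_1 = rotl(K, (5*1+10) mod 12) = rotl(K, 3) = 0x021
k_2 = rotl(K, (5*2+10) mod 12) = rotl(K, 8) = 0x420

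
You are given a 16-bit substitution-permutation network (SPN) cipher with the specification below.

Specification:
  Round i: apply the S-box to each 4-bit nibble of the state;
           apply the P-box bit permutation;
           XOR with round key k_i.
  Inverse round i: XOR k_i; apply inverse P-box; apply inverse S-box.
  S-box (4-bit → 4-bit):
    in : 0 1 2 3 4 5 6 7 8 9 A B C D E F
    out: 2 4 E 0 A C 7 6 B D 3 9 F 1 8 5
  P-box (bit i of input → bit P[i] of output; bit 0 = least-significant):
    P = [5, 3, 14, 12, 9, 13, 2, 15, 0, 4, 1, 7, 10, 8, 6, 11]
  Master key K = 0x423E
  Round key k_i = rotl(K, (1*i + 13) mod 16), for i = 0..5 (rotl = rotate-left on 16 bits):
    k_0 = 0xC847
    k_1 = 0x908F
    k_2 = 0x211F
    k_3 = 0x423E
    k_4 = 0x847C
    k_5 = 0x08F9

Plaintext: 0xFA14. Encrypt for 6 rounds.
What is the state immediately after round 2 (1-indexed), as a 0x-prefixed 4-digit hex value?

s_0 = plaintext = 0xFA14
s_1 = Round(s_0, k_0) = 0xDC1A
s_2 = Round(s_1, k_1) = 0x9430
s_3 = Round(s_2, k_2) = 0x2DC7
s_4 = Round(s_3, k_3) = 0xA973
s_5 = Round(s_4, k_4) = 0xA1FB
s_6 = Round(s_5, k_5) = 0x1FDF

0x9430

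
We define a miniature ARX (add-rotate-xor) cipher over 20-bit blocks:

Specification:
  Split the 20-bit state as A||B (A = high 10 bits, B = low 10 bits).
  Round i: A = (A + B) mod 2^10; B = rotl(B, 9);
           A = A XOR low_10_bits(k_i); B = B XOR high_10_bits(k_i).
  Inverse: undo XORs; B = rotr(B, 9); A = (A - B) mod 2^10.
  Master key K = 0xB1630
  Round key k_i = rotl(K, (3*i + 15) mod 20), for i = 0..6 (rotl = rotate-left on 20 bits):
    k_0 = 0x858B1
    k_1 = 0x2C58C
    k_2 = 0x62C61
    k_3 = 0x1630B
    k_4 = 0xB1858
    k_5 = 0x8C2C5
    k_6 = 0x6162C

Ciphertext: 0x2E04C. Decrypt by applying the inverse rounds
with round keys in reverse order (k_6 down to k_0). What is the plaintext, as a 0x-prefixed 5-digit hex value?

s_0 = ciphertext = 0x2E04C
s_1 = InvRound(s_0, k_6) = 0xC0B92
s_2 = InvRound(s_1, k_5) = 0xA0F44
s_3 = InvRound(s_2, k_4) = 0xF5F04
s_4 = InvRound(s_3, k_3) = 0x88EB9
s_5 = InvRound(s_4, k_2) = 0xF7665
s_6 = InvRound(s_5, k_1) = 0x2A1A9
s_7 = InvRound(s_6, k_0) = 0x26B7F

0x26B7F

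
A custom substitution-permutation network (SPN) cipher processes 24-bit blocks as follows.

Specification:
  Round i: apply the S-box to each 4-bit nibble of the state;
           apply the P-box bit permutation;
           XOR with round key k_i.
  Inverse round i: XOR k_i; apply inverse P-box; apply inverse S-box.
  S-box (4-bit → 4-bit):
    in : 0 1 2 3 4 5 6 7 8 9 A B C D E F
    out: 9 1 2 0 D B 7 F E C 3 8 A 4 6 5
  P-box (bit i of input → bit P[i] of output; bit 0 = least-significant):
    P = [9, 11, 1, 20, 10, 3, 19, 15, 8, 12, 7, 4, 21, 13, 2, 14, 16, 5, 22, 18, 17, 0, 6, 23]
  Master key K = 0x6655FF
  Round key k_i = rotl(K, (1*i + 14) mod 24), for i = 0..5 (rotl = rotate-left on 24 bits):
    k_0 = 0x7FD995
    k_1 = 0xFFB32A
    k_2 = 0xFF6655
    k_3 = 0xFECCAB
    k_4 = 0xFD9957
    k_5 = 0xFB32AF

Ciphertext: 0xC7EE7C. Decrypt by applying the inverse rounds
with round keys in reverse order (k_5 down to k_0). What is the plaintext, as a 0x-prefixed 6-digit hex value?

s_0 = ciphertext = 0xC7EE7C
s_1 = InvRound(s_0, k_5) = 0xEB0848
s_2 = InvRound(s_1, k_4) = 0xABD5C9
s_3 = InvRound(s_2, k_3) = 0xD73A38
s_4 = InvRound(s_3, k_2) = 0xE24262
s_5 = InvRound(s_4, k_1) = 0xD0CA8B
s_6 = InvRound(s_5, k_0) = 0x00F5EF

0x00F5EF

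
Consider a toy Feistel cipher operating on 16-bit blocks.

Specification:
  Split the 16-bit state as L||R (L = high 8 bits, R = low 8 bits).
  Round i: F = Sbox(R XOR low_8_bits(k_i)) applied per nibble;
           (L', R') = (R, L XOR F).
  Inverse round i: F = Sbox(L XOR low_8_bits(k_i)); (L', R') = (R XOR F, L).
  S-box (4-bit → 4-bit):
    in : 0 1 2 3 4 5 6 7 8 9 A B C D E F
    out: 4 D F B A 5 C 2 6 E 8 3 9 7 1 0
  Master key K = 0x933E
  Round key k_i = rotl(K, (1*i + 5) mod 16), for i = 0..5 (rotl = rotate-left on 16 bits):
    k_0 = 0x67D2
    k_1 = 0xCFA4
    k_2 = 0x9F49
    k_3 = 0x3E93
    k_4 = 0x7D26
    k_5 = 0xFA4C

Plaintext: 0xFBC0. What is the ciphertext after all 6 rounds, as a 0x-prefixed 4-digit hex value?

s_0 = plaintext = 0xFBC0
s_1 = Round(s_0, k_0) = 0xC024
s_2 = Round(s_1, k_1) = 0x24A4
s_3 = Round(s_2, k_2) = 0xA433
s_4 = Round(s_3, k_3) = 0x3320
s_5 = Round(s_4, k_4) = 0x207F
s_6 = Round(s_5, k_5) = 0x7F9B

0x7F9B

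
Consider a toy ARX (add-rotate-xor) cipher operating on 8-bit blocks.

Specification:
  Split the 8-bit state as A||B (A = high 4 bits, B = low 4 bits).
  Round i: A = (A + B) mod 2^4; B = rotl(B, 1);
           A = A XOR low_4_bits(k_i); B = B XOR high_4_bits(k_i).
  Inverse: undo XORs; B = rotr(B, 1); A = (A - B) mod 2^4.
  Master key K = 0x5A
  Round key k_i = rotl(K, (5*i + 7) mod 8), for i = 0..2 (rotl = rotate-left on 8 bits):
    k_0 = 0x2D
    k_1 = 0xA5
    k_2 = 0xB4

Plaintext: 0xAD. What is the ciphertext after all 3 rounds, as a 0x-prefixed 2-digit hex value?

0xB8

s_0 = plaintext = 0xAD
s_1 = Round(s_0, k_0) = 0xA9
s_2 = Round(s_1, k_1) = 0x69
s_3 = Round(s_2, k_2) = 0xB8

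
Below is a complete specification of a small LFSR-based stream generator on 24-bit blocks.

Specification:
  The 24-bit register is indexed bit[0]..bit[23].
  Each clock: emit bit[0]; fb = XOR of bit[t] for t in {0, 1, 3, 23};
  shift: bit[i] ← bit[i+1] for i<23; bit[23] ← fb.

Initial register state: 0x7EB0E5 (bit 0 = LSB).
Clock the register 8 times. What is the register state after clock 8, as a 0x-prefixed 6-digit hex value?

reg_0 = 0x7EB0E5
clock 1: out=1, reg = 0xBF5872
clock 2: out=0, reg = 0x5FAC39
clock 3: out=1, reg = 0x2FD61C
clock 4: out=0, reg = 0x97EB0E
clock 5: out=0, reg = 0xCBF587
clock 6: out=1, reg = 0xE5FAC3
clock 7: out=1, reg = 0xF2FD61
clock 8: out=1, reg = 0x797EB0

0x797EB0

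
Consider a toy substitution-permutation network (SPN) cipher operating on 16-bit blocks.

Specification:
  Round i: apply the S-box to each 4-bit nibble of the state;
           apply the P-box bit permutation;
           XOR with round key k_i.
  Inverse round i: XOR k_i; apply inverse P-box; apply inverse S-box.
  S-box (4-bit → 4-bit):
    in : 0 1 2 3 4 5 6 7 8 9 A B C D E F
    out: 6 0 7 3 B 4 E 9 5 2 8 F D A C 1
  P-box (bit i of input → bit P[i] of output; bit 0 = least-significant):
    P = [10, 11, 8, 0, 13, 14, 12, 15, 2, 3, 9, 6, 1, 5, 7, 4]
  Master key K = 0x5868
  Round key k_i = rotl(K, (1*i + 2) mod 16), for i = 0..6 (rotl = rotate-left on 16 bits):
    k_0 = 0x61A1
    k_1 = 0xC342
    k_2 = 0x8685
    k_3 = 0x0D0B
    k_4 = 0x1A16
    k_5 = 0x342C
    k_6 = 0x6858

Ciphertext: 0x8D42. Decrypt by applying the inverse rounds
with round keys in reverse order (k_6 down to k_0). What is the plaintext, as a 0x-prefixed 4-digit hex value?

0x4237

s_0 = ciphertext = 0x8D42
s_1 = InvRound(s_0, k_6) = 0x7948
s_2 = InvRound(s_1, k_5) = 0x9792
s_3 = InvRound(s_2, k_4) = 0x5FA2
s_4 = InvRound(s_3, k_3) = 0x000A
s_5 = InvRound(s_4, k_2) = 0x82A7
s_6 = InvRound(s_5, k_1) = 0x079E
s_7 = InvRound(s_6, k_0) = 0x4237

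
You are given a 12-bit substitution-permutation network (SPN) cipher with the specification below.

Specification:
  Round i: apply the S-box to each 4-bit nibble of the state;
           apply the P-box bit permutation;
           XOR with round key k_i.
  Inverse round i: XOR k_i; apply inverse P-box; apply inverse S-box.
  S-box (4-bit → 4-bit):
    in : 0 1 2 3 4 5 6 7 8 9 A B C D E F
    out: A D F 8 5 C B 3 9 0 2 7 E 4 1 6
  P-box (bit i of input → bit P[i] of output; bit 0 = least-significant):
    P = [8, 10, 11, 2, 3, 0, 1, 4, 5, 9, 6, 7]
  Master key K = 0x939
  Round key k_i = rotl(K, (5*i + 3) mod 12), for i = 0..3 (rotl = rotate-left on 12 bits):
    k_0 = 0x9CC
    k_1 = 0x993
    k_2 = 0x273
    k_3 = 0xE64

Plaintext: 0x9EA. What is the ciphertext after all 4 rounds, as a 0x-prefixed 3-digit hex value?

s_0 = plaintext = 0x9EA
s_1 = Round(s_0, k_0) = 0xDC4
s_2 = Round(s_1, k_1) = 0x0C0
s_3 = Round(s_2, k_2) = 0x4E4
s_4 = Round(s_3, k_3) = 0x70C

0x70C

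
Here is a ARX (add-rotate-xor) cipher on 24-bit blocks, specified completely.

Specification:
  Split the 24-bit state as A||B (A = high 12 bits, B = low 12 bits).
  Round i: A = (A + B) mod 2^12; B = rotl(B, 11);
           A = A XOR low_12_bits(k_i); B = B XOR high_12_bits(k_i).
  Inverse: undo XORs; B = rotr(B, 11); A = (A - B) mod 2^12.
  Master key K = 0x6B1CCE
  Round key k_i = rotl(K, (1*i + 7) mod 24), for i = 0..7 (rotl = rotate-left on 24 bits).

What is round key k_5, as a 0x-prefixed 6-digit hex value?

0xCCE6B1

K = 0x6B1CCE
k_0 = rotl(K, (1*0+7) mod 24) = rotl(K, 7) = 0x8E6735
k_1 = rotl(K, (1*1+7) mod 24) = rotl(K, 8) = 0x1CCE6B
k_2 = rotl(K, (1*2+7) mod 24) = rotl(K, 9) = 0x399CD6
k_3 = rotl(K, (1*3+7) mod 24) = rotl(K, 10) = 0x7339AC
k_4 = rotl(K, (1*4+7) mod 24) = rotl(K, 11) = 0xE67358
k_5 = rotl(K, (1*5+7) mod 24) = rotl(K, 12) = 0xCCE6B1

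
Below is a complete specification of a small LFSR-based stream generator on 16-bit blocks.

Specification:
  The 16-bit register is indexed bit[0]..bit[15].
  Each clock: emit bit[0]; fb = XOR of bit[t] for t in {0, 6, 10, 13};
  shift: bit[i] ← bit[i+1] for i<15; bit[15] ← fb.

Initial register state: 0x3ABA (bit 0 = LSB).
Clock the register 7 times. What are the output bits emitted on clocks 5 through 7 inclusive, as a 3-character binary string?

reg_0 = 0x3ABA
clock 1: out=0, reg = 0x9D5D
clock 2: out=1, reg = 0xCEAE
clock 3: out=0, reg = 0xE757
clock 4: out=1, reg = 0x73AB
clock 5: out=1, reg = 0x39D5
clock 6: out=1, reg = 0x9CEA
clock 7: out=0, reg = 0x4E75

110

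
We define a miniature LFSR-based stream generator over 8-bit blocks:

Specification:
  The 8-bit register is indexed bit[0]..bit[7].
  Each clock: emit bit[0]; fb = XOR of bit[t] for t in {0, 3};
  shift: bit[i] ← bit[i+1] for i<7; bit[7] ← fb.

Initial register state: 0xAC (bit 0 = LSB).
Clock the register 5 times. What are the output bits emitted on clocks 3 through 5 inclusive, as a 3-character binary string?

110

reg_0 = 0xAC
clock 1: out=0, reg = 0xD6
clock 2: out=0, reg = 0x6B
clock 3: out=1, reg = 0x35
clock 4: out=1, reg = 0x9A
clock 5: out=0, reg = 0xCD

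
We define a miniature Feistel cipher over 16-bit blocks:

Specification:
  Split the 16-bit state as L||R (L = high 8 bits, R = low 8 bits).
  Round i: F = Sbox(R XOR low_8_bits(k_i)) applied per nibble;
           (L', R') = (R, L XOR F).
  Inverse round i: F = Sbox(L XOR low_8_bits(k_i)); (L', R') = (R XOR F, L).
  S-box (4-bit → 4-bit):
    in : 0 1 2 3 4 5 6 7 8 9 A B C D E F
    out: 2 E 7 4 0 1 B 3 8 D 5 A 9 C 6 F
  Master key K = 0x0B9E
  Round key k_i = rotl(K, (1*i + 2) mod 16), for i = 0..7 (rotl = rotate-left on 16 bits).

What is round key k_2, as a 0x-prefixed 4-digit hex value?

0xB9E0

K = 0x0B9E
k_0 = rotl(K, (1*0+2) mod 16) = rotl(K, 2) = 0x2E78
k_1 = rotl(K, (1*1+2) mod 16) = rotl(K, 3) = 0x5CF0
k_2 = rotl(K, (1*2+2) mod 16) = rotl(K, 4) = 0xB9E0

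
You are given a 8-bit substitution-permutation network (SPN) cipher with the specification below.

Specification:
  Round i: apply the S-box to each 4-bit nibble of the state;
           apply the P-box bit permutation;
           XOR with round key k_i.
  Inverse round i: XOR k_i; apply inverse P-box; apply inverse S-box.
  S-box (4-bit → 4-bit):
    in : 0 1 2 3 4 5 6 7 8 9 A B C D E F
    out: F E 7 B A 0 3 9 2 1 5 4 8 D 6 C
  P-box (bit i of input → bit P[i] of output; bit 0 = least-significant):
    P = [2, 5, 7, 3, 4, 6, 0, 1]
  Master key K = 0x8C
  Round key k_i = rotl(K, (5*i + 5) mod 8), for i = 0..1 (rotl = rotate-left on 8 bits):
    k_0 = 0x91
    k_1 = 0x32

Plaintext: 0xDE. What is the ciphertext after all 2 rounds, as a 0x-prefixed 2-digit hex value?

0xC7

s_0 = plaintext = 0xDE
s_1 = Round(s_0, k_0) = 0x22
s_2 = Round(s_1, k_1) = 0xC7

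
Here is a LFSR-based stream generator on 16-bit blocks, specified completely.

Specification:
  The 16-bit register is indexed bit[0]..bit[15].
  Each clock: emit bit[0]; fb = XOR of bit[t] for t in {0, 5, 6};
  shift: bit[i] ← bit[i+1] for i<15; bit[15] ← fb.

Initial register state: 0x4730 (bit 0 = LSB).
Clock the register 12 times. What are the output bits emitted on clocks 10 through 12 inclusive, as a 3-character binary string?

reg_0 = 0x4730
clock 1: out=0, reg = 0xA398
clock 2: out=0, reg = 0x51CC
clock 3: out=0, reg = 0xA8E6
clock 4: out=0, reg = 0x5473
clock 5: out=1, reg = 0xAA39
clock 6: out=1, reg = 0x551C
clock 7: out=0, reg = 0x2A8E
clock 8: out=0, reg = 0x1547
clock 9: out=1, reg = 0x0AA3
clock 10: out=1, reg = 0x0551
clock 11: out=1, reg = 0x02A8
clock 12: out=0, reg = 0x8154

110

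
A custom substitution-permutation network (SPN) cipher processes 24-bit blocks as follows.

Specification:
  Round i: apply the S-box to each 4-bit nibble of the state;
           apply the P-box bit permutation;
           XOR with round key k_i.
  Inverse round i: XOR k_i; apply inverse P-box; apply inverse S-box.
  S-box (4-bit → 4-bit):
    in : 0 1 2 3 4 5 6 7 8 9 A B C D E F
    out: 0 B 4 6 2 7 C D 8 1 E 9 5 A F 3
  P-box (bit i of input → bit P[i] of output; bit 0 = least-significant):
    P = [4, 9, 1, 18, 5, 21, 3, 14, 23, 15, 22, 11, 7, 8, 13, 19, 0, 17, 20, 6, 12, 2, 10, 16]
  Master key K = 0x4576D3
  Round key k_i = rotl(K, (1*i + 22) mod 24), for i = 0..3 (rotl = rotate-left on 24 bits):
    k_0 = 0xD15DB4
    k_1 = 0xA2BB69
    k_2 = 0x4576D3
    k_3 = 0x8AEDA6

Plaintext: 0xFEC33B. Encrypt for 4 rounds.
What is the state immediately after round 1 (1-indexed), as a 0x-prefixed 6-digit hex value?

s_0 = plaintext = 0xFEC33B
s_1 = Round(s_0, k_0) = 0xA7ED69
s_2 = Round(s_1, k_1) = 0xBB56B4
s_3 = Round(s_2, k_2) = 0x040D32
s_4 = Round(s_3, k_3) = 0xA865AC

0xA7ED69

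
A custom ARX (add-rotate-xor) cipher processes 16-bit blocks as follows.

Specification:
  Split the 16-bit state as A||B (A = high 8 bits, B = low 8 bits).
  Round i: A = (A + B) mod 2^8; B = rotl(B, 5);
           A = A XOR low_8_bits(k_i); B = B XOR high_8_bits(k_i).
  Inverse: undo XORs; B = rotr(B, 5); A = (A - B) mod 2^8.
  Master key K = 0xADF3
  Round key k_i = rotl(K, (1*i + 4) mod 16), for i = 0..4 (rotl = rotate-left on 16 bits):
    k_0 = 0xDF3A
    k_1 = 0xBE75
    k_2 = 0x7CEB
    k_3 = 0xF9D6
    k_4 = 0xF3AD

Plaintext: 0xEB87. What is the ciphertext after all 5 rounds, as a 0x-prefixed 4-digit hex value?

s_0 = plaintext = 0xEB87
s_1 = Round(s_0, k_0) = 0x482F
s_2 = Round(s_1, k_1) = 0x025B
s_3 = Round(s_2, k_2) = 0xB617
s_4 = Round(s_3, k_3) = 0x1B1B
s_5 = Round(s_4, k_4) = 0x9B90

0x9B90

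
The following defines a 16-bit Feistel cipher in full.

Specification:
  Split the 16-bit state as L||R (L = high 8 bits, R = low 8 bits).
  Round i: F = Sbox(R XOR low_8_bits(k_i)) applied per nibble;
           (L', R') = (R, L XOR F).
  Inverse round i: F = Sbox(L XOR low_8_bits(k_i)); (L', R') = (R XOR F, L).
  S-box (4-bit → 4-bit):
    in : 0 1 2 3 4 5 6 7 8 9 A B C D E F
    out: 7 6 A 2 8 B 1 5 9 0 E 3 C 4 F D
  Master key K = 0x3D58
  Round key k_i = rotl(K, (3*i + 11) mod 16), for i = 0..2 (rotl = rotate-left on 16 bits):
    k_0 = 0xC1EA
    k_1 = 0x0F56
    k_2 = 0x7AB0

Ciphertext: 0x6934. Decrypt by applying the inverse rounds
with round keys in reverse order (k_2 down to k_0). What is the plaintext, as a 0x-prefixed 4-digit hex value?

s_0 = ciphertext = 0x6934
s_1 = InvRound(s_0, k_2) = 0x7469
s_2 = InvRound(s_1, k_1) = 0xC374
s_3 = InvRound(s_2, k_0) = 0xD4C3

0xD4C3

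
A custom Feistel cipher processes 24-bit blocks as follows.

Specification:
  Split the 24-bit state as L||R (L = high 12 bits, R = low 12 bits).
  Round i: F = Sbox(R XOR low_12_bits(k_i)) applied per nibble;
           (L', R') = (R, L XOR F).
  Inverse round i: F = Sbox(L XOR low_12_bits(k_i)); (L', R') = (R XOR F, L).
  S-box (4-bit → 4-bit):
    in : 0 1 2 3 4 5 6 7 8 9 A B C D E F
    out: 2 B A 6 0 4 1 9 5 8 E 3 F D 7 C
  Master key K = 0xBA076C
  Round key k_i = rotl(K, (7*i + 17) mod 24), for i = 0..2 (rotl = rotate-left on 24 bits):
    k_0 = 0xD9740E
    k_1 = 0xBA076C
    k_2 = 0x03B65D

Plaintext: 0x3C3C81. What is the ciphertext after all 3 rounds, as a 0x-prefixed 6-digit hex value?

0x747D21

s_0 = plaintext = 0x3C3C81
s_1 = Round(s_0, k_0) = 0xC8169F
s_2 = Round(s_1, k_1) = 0x69F747
s_3 = Round(s_2, k_2) = 0x747D21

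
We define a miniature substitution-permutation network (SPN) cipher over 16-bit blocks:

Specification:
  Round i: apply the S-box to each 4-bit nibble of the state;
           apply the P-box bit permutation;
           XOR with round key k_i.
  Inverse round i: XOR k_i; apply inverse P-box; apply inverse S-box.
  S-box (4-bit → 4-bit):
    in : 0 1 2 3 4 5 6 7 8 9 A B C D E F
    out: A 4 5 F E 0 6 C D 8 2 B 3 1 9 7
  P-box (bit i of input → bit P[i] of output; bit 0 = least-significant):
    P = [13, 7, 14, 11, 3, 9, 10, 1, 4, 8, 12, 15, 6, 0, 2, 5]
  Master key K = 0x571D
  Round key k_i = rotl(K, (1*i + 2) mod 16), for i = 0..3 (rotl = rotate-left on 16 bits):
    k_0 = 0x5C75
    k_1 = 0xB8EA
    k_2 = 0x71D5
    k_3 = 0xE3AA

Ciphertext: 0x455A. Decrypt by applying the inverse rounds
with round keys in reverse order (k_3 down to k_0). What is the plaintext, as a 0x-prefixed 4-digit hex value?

s_0 = ciphertext = 0x455A
s_1 = InvRound(s_0, k_3) = 0xEE6C
s_2 = InvRound(s_1, k_2) = 0x03F0
s_3 = InvRound(s_2, k_1) = 0x53BE
s_4 = InvRound(s_3, k_0) = 0xCA30

0xCA30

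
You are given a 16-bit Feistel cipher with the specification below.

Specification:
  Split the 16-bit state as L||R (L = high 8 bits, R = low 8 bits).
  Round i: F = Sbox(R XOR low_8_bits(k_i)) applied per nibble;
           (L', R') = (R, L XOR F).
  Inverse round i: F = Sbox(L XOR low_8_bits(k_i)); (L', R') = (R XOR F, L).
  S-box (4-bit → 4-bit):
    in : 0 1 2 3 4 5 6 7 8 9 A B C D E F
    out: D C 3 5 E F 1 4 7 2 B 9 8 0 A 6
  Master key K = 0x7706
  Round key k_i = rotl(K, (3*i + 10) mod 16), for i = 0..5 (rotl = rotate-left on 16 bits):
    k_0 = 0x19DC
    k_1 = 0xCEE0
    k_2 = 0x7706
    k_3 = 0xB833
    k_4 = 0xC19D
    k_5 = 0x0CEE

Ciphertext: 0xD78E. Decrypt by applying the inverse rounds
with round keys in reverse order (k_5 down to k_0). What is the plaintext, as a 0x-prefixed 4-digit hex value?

0x31D2

s_0 = ciphertext = 0xD78E
s_1 = InvRound(s_0, k_5) = 0xDCD7
s_2 = InvRound(s_1, k_4) = 0x3BDC
s_3 = InvRound(s_2, k_3) = 0x0B3B
s_4 = InvRound(s_3, k_2) = 0xEB0B
s_5 = InvRound(s_4, k_1) = 0xD2EB
s_6 = InvRound(s_5, k_0) = 0x31D2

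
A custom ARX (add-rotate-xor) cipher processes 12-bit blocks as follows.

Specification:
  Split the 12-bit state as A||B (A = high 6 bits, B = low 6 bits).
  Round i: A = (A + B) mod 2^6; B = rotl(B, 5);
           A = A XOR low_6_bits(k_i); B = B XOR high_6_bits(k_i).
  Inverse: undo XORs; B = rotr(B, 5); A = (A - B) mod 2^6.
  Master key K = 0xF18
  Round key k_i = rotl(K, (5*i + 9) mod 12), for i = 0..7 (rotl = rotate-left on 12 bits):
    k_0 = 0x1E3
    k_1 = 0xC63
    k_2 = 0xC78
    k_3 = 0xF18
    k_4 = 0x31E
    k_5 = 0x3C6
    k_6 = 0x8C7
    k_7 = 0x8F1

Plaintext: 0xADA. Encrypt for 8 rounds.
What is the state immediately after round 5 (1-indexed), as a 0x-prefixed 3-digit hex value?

s_0 = plaintext = 0xADA
s_1 = Round(s_0, k_0) = 0x98A
s_2 = Round(s_1, k_1) = 0x4F4
s_3 = Round(s_2, k_2) = 0xFEB
s_4 = Round(s_3, k_3) = 0xC89
s_5 = Round(s_4, k_4) = 0x968
s_6 = Round(s_5, k_5) = 0x2DB
s_7 = Round(s_6, k_6) = 0x84E
s_8 = Round(s_7, k_7) = 0x7A4

0x968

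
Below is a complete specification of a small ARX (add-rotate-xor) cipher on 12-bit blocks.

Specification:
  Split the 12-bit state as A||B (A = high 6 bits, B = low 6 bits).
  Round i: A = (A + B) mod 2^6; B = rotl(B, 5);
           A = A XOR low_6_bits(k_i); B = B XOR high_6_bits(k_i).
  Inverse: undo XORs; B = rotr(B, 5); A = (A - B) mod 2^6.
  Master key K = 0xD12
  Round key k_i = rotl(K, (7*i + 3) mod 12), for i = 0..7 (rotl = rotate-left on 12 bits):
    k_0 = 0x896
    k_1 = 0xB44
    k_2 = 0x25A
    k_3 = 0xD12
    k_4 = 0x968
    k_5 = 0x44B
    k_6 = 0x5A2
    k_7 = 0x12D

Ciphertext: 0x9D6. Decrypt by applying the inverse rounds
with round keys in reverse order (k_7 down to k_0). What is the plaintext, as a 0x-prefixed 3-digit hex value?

0x871

s_0 = ciphertext = 0x9D6
s_1 = InvRound(s_0, k_7) = 0x9A4
s_2 = InvRound(s_1, k_6) = 0x7E5
s_3 = InvRound(s_2, k_5) = 0xAE9
s_4 = InvRound(s_3, k_4) = 0xAD8
s_5 = InvRound(s_4, k_3) = 0x819
s_6 = InvRound(s_5, k_2) = 0x6A0
s_7 = InvRound(s_6, k_1) = 0x11A
s_8 = InvRound(s_7, k_0) = 0x871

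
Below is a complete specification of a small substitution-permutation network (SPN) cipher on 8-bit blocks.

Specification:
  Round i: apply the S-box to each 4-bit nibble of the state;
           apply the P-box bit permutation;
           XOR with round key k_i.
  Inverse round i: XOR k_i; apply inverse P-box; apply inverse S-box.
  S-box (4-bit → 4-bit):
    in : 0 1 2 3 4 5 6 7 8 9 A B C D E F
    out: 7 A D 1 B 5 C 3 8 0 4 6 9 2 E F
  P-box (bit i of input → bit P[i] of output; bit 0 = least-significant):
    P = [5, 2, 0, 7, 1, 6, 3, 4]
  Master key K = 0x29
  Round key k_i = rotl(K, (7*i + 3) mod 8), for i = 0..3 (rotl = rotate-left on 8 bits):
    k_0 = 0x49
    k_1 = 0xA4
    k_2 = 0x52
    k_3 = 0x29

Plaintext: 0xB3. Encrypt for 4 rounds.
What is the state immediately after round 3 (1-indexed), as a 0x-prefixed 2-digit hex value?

0x51

s_0 = plaintext = 0xB3
s_1 = Round(s_0, k_0) = 0x21
s_2 = Round(s_1, k_1) = 0x3A
s_3 = Round(s_2, k_2) = 0x51
s_4 = Round(s_3, k_3) = 0xA7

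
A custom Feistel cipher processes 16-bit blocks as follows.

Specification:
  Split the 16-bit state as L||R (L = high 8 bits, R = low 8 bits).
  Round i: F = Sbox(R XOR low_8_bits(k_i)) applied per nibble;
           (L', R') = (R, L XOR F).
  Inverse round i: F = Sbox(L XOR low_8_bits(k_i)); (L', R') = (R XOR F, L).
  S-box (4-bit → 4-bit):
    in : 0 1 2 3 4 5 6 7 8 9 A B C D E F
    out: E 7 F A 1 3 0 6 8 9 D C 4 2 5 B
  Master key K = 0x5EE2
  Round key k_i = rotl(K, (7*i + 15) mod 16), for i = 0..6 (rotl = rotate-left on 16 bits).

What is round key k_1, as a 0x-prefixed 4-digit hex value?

0xB897

K = 0x5EE2
k_0 = rotl(K, (7*0+15) mod 16) = rotl(K, 15) = 0x2F71
k_1 = rotl(K, (7*1+15) mod 16) = rotl(K, 6) = 0xB897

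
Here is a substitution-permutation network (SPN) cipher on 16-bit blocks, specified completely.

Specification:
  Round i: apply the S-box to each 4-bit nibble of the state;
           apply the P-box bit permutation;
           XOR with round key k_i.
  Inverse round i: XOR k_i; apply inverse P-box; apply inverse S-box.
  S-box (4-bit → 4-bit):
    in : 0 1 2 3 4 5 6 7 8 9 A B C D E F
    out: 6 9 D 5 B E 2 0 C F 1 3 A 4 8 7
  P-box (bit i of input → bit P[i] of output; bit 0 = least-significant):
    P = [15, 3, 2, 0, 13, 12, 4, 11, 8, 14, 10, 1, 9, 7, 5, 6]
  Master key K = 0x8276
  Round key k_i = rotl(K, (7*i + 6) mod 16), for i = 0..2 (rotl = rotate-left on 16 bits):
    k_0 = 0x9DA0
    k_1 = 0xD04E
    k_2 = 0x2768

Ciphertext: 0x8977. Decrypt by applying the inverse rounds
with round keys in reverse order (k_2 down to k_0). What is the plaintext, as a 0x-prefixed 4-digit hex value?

s_0 = ciphertext = 0x8977
s_1 = InvRound(s_0, k_2) = 0xA829
s_2 = InvRound(s_1, k_1) = 0x8C48
s_3 = InvRound(s_2, k_0) = 0x5A66

0x5A66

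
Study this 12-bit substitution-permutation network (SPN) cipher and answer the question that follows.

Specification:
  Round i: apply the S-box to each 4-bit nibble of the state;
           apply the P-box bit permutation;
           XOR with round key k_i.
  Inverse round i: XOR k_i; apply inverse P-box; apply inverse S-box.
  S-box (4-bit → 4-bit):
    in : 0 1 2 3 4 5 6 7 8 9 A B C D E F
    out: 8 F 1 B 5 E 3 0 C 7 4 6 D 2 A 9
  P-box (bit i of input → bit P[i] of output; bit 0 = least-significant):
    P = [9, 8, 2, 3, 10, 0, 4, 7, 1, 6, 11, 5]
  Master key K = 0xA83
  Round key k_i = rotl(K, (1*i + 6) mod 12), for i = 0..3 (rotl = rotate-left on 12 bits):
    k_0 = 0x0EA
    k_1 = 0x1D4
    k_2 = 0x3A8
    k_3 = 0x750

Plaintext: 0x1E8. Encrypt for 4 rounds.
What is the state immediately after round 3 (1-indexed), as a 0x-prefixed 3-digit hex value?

s_0 = plaintext = 0x1E8
s_1 = Round(s_0, k_0) = 0x805
s_2 = Round(s_1, k_1) = 0x878
s_3 = Round(s_2, k_2) = 0xB84
s_4 = Round(s_3, k_3) = 0xD84

0xB84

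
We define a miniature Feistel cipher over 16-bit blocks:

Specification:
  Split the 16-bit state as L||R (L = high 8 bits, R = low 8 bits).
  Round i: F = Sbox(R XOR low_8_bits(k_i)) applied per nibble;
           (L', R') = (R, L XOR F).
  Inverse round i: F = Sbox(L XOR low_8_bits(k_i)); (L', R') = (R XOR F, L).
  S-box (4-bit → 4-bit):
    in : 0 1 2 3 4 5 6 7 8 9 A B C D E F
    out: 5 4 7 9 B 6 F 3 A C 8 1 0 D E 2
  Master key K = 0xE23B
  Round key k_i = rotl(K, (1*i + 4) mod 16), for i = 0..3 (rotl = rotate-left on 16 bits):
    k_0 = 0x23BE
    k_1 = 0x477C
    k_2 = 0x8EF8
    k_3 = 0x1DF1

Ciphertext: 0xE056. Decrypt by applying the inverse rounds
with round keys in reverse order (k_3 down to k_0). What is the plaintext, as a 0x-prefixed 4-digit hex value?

s_0 = ciphertext = 0xE056
s_1 = InvRound(s_0, k_3) = 0x12E0
s_2 = InvRound(s_1, k_2) = 0x0812
s_3 = InvRound(s_2, k_1) = 0x2908
s_4 = InvRound(s_3, k_0) = 0xCB29

0xCB29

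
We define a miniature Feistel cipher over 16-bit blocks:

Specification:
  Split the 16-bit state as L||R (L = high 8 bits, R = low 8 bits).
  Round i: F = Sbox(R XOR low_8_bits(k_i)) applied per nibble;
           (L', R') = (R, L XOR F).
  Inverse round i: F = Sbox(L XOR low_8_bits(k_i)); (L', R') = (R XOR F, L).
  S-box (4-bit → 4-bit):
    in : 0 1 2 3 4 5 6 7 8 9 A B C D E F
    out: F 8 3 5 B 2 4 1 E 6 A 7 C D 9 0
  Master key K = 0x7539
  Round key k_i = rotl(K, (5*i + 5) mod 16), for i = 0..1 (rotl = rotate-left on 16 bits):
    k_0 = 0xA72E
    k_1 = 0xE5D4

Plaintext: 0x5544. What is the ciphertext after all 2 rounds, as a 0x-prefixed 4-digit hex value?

0x1F83

s_0 = plaintext = 0x5544
s_1 = Round(s_0, k_0) = 0x441F
s_2 = Round(s_1, k_1) = 0x1F83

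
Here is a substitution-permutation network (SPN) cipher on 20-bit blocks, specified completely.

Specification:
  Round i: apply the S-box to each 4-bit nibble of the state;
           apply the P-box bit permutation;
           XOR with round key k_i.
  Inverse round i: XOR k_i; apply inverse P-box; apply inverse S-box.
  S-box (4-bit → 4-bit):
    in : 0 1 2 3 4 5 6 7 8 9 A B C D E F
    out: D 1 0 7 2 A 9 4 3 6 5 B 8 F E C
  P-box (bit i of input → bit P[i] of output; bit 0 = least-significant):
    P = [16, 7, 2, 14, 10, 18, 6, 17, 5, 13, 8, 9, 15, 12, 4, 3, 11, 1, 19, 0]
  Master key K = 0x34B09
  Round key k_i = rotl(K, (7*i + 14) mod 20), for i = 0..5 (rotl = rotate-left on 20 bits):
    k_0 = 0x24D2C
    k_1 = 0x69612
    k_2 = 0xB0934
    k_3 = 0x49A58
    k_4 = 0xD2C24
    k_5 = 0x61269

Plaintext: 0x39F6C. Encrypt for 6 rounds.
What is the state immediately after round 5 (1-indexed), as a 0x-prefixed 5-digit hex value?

s_0 = plaintext = 0x39F6C
s_1 = Round(s_0, k_0) = 0x8123E
s_2 = Round(s_1, k_1) = 0x25AD4
s_3 = Round(s_2, k_2) = 0xD1CDC
s_4 = Round(s_3, k_3) = 0xA541B
s_5 = Round(s_4, k_4) = 0x450AC
s_6 = Round(s_5, k_5) = 0x64503

0x450AC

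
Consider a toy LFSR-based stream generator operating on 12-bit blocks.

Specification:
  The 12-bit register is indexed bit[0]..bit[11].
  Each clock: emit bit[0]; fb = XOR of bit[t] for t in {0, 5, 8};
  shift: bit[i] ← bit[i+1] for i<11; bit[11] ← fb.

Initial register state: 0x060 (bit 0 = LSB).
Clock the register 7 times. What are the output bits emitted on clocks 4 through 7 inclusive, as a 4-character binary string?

0011

reg_0 = 0x060
clock 1: out=0, reg = 0x830
clock 2: out=0, reg = 0xC18
clock 3: out=0, reg = 0x60C
clock 4: out=0, reg = 0x306
clock 5: out=0, reg = 0x983
clock 6: out=1, reg = 0x4C1
clock 7: out=1, reg = 0xA60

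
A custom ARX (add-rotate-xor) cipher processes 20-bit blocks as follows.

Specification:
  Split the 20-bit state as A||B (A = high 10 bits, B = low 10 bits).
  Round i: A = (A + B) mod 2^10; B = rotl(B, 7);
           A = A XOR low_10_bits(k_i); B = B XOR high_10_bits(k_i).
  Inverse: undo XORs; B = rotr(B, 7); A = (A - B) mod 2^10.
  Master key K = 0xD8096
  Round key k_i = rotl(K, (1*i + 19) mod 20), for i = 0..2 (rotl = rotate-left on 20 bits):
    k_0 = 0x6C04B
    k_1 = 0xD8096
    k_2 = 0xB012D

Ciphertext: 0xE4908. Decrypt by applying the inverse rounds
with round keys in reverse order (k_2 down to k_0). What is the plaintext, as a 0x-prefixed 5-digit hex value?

0xEB851

s_0 = ciphertext = 0xE4908
s_1 = InvRound(s_0, k_2) = 0x1E247
s_2 = InvRound(s_1, k_1) = 0xED13A
s_3 = InvRound(s_2, k_0) = 0xEB851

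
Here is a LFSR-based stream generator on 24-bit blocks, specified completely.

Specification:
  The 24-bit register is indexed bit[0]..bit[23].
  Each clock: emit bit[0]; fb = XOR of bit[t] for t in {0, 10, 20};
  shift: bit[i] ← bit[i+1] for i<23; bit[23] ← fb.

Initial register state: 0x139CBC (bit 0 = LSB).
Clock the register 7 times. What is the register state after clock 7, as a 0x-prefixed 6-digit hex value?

reg_0 = 0x139CBC
clock 1: out=0, reg = 0x09CE5E
clock 2: out=0, reg = 0x84E72F
clock 3: out=1, reg = 0x427397
clock 4: out=1, reg = 0xA139CB
clock 5: out=1, reg = 0xD09CE5
clock 6: out=1, reg = 0xE84E72
clock 7: out=0, reg = 0xF42739

0xF42739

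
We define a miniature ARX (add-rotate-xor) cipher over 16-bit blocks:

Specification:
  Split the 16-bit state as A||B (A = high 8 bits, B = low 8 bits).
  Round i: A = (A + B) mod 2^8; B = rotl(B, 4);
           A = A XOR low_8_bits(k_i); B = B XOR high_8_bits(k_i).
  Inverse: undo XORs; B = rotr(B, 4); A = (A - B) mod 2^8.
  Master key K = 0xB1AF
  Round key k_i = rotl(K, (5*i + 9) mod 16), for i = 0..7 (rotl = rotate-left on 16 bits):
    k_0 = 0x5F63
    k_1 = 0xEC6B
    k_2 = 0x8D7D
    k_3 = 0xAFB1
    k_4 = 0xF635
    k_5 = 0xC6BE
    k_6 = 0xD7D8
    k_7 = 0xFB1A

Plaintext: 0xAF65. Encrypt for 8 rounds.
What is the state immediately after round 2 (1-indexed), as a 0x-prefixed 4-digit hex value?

s_0 = plaintext = 0xAF65
s_1 = Round(s_0, k_0) = 0x7709
s_2 = Round(s_1, k_1) = 0xEB7C
s_3 = Round(s_2, k_2) = 0x1A4A
s_4 = Round(s_3, k_3) = 0xD50B
s_5 = Round(s_4, k_4) = 0xD546
s_6 = Round(s_5, k_5) = 0xA5A2
s_7 = Round(s_6, k_6) = 0x9FFD
s_8 = Round(s_7, k_7) = 0x8624

0xEB7C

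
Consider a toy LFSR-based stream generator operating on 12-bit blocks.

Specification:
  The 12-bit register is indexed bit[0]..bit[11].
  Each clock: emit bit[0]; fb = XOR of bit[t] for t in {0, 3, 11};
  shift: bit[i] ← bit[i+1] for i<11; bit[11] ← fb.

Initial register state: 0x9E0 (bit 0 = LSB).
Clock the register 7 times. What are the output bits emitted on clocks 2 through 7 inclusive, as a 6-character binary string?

reg_0 = 0x9E0
clock 1: out=0, reg = 0xCF0
clock 2: out=0, reg = 0xE78
clock 3: out=0, reg = 0x73C
clock 4: out=0, reg = 0xB9E
clock 5: out=0, reg = 0x5CF
clock 6: out=1, reg = 0x2E7
clock 7: out=1, reg = 0x973

000011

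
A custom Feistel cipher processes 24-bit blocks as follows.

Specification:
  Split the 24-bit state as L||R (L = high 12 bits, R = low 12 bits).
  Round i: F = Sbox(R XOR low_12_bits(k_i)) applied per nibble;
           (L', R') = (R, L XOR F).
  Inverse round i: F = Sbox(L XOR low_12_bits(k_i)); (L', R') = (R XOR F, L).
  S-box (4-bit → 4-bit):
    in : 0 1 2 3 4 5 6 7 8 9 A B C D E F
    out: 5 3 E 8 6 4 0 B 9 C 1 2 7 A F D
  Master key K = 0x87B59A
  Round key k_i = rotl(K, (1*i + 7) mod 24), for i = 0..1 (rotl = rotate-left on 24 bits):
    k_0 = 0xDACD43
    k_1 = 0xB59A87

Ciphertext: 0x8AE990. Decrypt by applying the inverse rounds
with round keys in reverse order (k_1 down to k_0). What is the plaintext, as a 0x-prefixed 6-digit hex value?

0x92377C

s_0 = ciphertext = 0x8AE990
s_1 = InvRound(s_0, k_1) = 0x77C8AE
s_2 = InvRound(s_1, k_0) = 0x92377C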